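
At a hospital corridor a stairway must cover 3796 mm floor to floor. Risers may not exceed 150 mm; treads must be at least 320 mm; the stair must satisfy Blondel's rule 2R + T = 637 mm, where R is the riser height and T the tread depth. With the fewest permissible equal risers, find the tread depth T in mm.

At most 150 each: 3796/150 = 25.31, giving 26 risers.
Each riser is 3796/26 = 146 mm (≤ 150 mm).
From 2R + T = 637: T = 637 − 292 = 345 mm.

345 mm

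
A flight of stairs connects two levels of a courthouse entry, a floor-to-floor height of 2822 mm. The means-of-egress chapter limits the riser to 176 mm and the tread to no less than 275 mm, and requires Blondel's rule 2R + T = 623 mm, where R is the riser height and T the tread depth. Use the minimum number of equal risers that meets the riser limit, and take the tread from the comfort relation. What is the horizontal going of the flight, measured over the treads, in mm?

2822 / 176 = 16.034 → round up to 17 risers.
R = 2822 ÷ 17 = 166 mm.
Tread T = 623 − 2 × 166 = 291 mm (≥ 275 mm).
Treads = 17 − 1 = 16; going = 16 × 291 = 4656 mm.

4656 mm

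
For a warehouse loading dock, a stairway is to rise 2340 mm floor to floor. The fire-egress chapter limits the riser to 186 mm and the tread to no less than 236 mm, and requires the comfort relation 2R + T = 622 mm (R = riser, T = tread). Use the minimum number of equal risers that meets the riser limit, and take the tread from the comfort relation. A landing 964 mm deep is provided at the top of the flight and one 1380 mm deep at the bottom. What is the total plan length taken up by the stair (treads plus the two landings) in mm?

5488 mm

At most 186 each: 2340/186 = 12.58, giving 13 risers.
Each riser is 2340/13 = 180 mm (≤ 186 mm).
T = 622 − 2·180 = 262 mm, which satisfies the 236 mm minimum.
Treads = 13 − 1 = 12; going = 12 × 262 = 3144 mm.
Add landings: 3144 + 964 + 1380 = 5488 mm.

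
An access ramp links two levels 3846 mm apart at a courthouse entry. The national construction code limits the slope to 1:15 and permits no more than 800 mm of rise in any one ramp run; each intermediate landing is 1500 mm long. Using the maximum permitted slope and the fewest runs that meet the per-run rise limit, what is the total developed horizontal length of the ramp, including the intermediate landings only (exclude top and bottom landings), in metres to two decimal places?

63.69 m

⌈3846/800⌉ = 5 ramp runs. That means 4 intermediate landings.
Horizontal run for 3846 mm of rise at 1:15 is 3846 × 15 = 57690 mm.
4 intermediate landings contribute 4 × 1500 = 6000 mm.
Developed length = 57690 + 6000 = 63690 mm.
= 63.69 m.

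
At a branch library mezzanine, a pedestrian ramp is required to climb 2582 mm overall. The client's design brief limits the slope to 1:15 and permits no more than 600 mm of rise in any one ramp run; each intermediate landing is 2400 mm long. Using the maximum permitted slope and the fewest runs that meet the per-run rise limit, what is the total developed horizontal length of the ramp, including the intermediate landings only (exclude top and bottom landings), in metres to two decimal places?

48.33 m

⌈2582/600⌉ = 5 ramp runs. That means 4 intermediate landings.
Ramp run (horizontal) at 1:15: 2582 × 15 = 38730 mm.
4 intermediate landings contribute 4 × 2400 = 9600 mm.
Total developed length = 38730 + 9600 = 48330 mm.
= 48.33 m.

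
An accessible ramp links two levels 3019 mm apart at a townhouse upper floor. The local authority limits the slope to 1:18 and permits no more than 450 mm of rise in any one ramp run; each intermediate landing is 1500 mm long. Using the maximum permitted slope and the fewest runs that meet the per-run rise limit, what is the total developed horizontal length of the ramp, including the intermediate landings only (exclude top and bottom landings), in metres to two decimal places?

3019 / 450 = 6.71, so 7 ramp runs are needed. That means 6 intermediate landings.
Horizontal run for 3019 mm of rise at 1:18 is 3019 × 18 = 54342 mm.
6 intermediate landings contribute 6 × 1500 = 9000 mm.
Total developed length = 54342 + 9000 = 63342 mm.
= 63.34 m.

63.34 m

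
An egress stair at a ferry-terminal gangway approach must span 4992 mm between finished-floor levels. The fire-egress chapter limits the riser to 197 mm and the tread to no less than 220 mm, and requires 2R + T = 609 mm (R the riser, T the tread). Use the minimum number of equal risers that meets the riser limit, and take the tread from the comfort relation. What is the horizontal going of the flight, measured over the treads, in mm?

5625 mm

⌈4992/197⌉ = 26 risers.
Each riser is 4992/26 = 192 mm (≤ 197 mm).
From 2R + T = 609: T = 609 − 384 = 225 mm.
Treads = 26 − 1 = 25; going = 25 × 225 = 5625 mm.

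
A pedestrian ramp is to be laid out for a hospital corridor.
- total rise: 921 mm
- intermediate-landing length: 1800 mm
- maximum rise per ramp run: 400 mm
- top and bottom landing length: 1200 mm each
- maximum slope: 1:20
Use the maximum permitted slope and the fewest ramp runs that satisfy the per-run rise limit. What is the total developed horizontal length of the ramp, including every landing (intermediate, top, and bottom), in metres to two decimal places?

24.42 m

⌈921/400⌉ = 3 ramp runs. That means 2 intermediate landings.
Ramp run (horizontal) at 1:20: 921 × 20 = 18420 mm.
2 intermediate landings contribute 2 × 1800 = 3600 mm.
Top and bottom landings: 2 × 1200 = 2400 mm.
Total = 18420 + 3600 + 2400 = 24420 mm.
= 24.42 m.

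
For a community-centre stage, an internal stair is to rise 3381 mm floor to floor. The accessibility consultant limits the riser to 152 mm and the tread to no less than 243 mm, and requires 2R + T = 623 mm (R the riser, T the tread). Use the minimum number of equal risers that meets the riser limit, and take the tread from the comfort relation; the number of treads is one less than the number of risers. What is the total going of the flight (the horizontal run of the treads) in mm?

At most 152 each: 3381/152 = 22.24, giving 23 risers.
Each riser is 3381/23 = 147 mm (≤ 152 mm).
Tread T = 623 − 2 × 147 = 329 mm (≥ 243 mm).
Treads = 23 − 1 = 22; going = 22 × 329 = 7238 mm.

7238 mm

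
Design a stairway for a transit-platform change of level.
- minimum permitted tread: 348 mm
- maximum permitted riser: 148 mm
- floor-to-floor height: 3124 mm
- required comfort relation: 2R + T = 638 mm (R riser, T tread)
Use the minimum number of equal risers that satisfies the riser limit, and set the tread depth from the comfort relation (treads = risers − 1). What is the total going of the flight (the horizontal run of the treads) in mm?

7434 mm

3124 / 148 = 21.11, so 22 risers are needed.
R = 3124 ÷ 22 = 142 mm.
From 2R + T = 638: T = 638 − 284 = 354 mm.
Going = (22 − 1) × 354 = 7434 mm.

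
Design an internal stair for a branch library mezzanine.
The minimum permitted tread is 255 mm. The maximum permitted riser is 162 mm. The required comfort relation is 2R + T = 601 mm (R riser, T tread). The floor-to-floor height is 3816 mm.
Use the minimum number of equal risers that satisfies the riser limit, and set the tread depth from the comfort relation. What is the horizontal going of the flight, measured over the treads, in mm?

6509 mm

3816 / 162 = 23.56, so 24 risers are needed.
Riser R = 3816 / 24 = 159 mm, within the 162 mm limit.
T = 601 − 2·159 = 283 mm, which satisfies the 255 mm minimum.
Going = (24 − 1) × 283 = 6509 mm.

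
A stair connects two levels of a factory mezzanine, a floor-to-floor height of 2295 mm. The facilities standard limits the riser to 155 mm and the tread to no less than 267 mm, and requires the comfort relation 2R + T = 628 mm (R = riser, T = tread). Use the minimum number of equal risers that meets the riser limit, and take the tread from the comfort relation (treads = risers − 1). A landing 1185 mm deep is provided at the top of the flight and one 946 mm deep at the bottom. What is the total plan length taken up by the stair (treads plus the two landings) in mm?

2295 / 155 = 14.806 → round up to 15 risers.
R = 2295 ÷ 15 = 153 mm.
T = 628 − 2·153 = 322 mm, which satisfies the 267 mm minimum.
15 risers give 14 treads; going = 14 × 322 = 4508 mm.
Enclosure = 4508 + 1185 + 946 = 6639 mm.

6639 mm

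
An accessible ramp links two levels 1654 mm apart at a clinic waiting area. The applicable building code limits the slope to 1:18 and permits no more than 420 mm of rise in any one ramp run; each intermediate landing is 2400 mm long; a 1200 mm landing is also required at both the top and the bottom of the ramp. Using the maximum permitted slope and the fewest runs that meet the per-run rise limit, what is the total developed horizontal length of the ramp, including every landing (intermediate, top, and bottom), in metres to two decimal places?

39.37 m

1654 / 420 = 3.94, so 4 ramp runs are needed. That means 3 intermediate landings.
Ramp run (horizontal) at 1:18: 1654 × 18 = 29772 mm.
3 intermediate landings contribute 3 × 2400 = 7200 mm.
Top and bottom landings: 2 × 1200 = 2400 mm.
Total = 29772 + 7200 + 2400 = 39372 mm.
= 39.37 m.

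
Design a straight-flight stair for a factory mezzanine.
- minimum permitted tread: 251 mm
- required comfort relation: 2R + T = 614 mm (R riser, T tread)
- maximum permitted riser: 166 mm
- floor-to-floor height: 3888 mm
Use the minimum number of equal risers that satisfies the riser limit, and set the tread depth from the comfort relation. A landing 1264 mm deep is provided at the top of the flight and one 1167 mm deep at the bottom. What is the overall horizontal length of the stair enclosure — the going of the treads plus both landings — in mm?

9101 mm

⌈3888/166⌉ = 24 risers.
Riser R = 3888 / 24 = 162 mm, within the 166 mm limit.
Tread T = 614 − 2 × 162 = 290 mm (≥ 251 mm).
Going = (24 − 1) × 290 = 6670 mm.
Add landings: 6670 + 1264 + 1167 = 9101 mm.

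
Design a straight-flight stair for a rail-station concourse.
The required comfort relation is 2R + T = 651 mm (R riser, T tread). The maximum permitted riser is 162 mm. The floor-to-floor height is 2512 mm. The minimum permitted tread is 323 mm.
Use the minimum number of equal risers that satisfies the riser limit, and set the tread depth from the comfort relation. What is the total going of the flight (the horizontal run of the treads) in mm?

At most 162 each: 2512/162 = 15.51, giving 16 risers.
R = 2512 ÷ 16 = 157 mm.
Tread T = 651 − 2 × 157 = 337 mm (≥ 323 mm).
Treads = 16 − 1 = 15; going = 15 × 337 = 5055 mm.

5055 mm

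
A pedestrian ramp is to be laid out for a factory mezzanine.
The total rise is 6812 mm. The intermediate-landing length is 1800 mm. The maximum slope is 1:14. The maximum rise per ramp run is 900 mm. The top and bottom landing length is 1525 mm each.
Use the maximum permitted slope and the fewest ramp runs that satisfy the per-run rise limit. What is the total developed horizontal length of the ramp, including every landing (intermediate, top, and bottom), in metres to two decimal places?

111.02 m

6812 / 900 = 7.57, so 8 ramp runs are needed. That means 7 intermediate landings.
Ramp run (horizontal) at 1:14: 6812 × 14 = 95368 mm.
Intermediate landings: 7 × 1800 = 12600 mm.
Top and bottom landings: 2 × 1525 = 3050 mm.
Total = 95368 + 12600 + 3050 = 111018 mm.
= 111.02 m.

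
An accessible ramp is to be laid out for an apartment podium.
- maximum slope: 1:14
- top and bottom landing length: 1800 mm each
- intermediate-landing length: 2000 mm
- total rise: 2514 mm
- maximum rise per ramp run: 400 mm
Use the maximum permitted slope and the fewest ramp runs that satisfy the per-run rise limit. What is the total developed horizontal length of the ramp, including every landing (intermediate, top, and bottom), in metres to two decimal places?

2514 / 400 = 6.285 → round up to 7 ramp runs. That means 6 intermediate landings.
Ramp run (horizontal) at 1:14: 2514 × 14 = 35196 mm.
6 intermediate landings contribute 6 × 2000 = 12000 mm.
Top and bottom landings: 2 × 1800 = 3600 mm.
Total = 35196 + 12000 + 3600 = 50796 mm.
= 50.80 m.

50.80 m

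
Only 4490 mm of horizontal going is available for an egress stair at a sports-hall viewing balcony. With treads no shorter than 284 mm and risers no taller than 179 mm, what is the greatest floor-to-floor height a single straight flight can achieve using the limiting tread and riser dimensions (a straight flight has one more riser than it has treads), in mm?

Treads that fit: ⌊4490 / 284⌋ = 15.
Risers = treads + 1 = 16.
Maximum height = 16 × 179 = 2864 mm.

2864 mm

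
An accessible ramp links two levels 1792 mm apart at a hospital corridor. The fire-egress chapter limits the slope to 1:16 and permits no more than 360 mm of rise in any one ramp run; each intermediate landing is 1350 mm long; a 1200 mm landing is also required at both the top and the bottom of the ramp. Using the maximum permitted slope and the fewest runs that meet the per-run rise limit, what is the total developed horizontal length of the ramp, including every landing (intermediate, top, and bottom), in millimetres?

36472 mm

1792 / 360 = 4.978 → round up to 5 ramp runs. That means 4 intermediate landings.
Horizontal run for 1792 mm of rise at 1:16 is 1792 × 16 = 28672 mm.
Intermediate landings: 4 × 1350 = 5400 mm.
Top and bottom landings: 2 × 1200 = 2400 mm.
Total = 28672 + 5400 + 2400 = 36472 mm.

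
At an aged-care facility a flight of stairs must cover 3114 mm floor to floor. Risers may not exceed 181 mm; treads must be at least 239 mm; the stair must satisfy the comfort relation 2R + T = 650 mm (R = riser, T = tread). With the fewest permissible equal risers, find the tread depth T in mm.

⌈3114/181⌉ = 18 risers.
Riser R = 3114 / 18 = 173 mm, within the 181 mm limit.
Tread T = 650 − 2 × 173 = 304 mm (≥ 239 mm).

304 mm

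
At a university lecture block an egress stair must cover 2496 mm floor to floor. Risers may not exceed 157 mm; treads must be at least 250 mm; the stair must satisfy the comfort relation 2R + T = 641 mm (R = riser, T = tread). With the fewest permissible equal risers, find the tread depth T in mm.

2496 / 157 = 15.90, so 16 risers are needed.
Each riser is 2496/16 = 156 mm (≤ 157 mm).
Tread T = 641 − 2 × 156 = 329 mm (≥ 250 mm).

329 mm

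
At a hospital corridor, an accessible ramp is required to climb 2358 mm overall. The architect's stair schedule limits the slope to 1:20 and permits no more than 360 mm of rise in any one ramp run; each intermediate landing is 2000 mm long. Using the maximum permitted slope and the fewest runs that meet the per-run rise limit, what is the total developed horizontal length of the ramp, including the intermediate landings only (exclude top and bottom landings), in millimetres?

⌈2358/360⌉ = 7 ramp runs. That means 6 intermediate landings.
Horizontal run for 2358 mm of rise at 1:20 is 2358 × 20 = 47160 mm.
Intermediate landings: 6 × 2000 = 12000 mm.
Total developed length = 47160 + 12000 = 59160 mm.

59160 mm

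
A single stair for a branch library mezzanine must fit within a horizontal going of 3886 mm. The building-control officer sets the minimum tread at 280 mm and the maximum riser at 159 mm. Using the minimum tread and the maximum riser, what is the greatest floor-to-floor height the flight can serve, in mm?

Treads that fit: ⌊3886 / 280⌋ = 13.
Risers = treads + 1 = 14.
Maximum height = 14 × 159 = 2226 mm.

2226 mm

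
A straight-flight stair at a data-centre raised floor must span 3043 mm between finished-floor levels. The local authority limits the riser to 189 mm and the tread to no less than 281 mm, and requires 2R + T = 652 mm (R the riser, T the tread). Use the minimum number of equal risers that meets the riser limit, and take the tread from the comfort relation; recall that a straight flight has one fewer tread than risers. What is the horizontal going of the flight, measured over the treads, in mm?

4704 mm

3043 / 189 = 16.10, so 17 risers are needed.
Each riser is 3043/17 = 179 mm (≤ 189 mm).
Tread T = 652 − 2 × 179 = 294 mm (≥ 281 mm).
Treads = 17 − 1 = 16; going = 16 × 294 = 4704 mm.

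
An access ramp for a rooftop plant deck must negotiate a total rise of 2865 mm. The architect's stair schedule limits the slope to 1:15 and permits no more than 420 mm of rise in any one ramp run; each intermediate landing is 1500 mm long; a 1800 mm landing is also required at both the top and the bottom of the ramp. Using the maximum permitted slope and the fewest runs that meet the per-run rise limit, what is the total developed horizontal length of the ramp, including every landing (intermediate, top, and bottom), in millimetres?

55575 mm

⌈2865/420⌉ = 7 ramp runs. That means 6 intermediate landings.
Horizontal run for 2865 mm of rise at 1:15 is 2865 × 15 = 42975 mm.
6 intermediate landings contribute 6 × 1500 = 9000 mm.
Top and bottom landings: 2 × 1800 = 3600 mm.
Total = 42975 + 9000 + 3600 = 55575 mm.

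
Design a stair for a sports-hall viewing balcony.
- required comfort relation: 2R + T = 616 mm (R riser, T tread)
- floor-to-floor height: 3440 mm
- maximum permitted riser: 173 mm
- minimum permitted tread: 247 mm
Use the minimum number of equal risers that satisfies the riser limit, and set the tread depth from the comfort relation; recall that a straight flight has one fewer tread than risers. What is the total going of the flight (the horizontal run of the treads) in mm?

5168 mm

At most 173 each: 3440/173 = 19.88, giving 20 risers.
Each riser is 3440/20 = 172 mm (≤ 173 mm).
From 2R + T = 616: T = 616 − 344 = 272 mm.
20 risers give 19 treads; going = 19 × 272 = 5168 mm.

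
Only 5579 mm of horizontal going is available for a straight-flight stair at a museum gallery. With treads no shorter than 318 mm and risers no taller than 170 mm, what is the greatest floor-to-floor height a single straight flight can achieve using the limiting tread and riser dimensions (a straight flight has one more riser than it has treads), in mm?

3060 mm

Treads that fit: ⌊5579 / 318⌋ = 17.
Risers = treads + 1 = 18.
Maximum height = 18 × 170 = 3060 mm.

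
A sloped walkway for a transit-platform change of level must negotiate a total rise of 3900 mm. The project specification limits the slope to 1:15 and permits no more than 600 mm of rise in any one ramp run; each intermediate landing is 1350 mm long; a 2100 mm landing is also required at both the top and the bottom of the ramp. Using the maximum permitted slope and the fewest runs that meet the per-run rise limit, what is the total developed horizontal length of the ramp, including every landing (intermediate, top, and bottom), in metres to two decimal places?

At most 600 each: 3900/600 = 6.50, giving 7 ramp runs. That means 6 intermediate landings.
Horizontal run for 3900 mm of rise at 1:15 is 3900 × 15 = 58500 mm.
6 intermediate landings contribute 6 × 1350 = 8100 mm.
Top and bottom landings: 2 × 2100 = 4200 mm.
Total = 58500 + 8100 + 4200 = 70800 mm.
= 70.80 m.

70.80 m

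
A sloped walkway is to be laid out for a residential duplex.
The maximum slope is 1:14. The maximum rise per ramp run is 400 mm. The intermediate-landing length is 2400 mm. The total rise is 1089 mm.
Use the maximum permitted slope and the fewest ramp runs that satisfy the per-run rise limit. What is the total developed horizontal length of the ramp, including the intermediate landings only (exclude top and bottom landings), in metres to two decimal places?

⌈1089/400⌉ = 3 ramp runs. That means 2 intermediate landings.
Horizontal run for 1089 mm of rise at 1:14 is 1089 × 14 = 15246 mm.
2 intermediate landings contribute 2 × 2400 = 4800 mm.
Developed length = 15246 + 4800 = 20046 mm.
= 20.05 m.

20.05 m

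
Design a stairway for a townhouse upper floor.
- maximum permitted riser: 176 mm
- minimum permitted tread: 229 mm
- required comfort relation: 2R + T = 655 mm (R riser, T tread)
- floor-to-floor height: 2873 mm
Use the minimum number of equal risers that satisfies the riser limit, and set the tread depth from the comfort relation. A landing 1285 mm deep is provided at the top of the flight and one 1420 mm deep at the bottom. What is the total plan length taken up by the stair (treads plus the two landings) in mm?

2873 / 176 = 16.32, so 17 risers are needed.
Each riser is 2873/17 = 169 mm (≤ 176 mm).
Tread T = 655 − 2 × 169 = 317 mm (≥ 229 mm).
Treads = 17 − 1 = 16; going = 16 × 317 = 5072 mm.
Add landings: 5072 + 1285 + 1420 = 7777 mm.

7777 mm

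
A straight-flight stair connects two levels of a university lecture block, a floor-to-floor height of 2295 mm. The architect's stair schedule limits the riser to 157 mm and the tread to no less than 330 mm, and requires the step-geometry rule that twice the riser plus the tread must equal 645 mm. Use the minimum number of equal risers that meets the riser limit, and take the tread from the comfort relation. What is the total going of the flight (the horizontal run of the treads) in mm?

4746 mm

2295 / 157 = 14.62, so 15 risers are needed.
R = 2295 ÷ 15 = 153 mm.
T = 645 − 2·153 = 339 mm, which satisfies the 330 mm minimum.
Treads = 15 − 1 = 14; going = 14 × 339 = 4746 mm.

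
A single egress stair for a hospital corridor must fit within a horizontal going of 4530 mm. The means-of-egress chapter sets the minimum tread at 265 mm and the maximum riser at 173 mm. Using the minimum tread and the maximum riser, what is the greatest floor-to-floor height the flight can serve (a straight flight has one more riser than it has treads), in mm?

3114 mm

4530 / 265 = 17.09, so 17 treads fit.
Risers = treads + 1 = 18.
Maximum height = 18 × 173 = 3114 mm.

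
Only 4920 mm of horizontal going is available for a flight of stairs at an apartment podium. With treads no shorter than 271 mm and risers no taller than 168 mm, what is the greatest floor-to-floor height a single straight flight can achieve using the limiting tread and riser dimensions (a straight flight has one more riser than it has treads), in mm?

Treads that fit: ⌊4920 / 271⌋ = 18.
Risers = treads + 1 = 19.
Maximum height = 19 × 168 = 3192 mm.

3192 mm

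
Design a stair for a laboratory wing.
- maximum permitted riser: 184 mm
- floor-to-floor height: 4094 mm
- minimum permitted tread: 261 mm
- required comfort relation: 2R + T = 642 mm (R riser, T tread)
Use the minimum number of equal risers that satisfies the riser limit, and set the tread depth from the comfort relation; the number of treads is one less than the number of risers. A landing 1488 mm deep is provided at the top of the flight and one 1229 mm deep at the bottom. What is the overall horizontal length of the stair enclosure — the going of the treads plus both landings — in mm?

⌈4094/184⌉ = 23 risers.
R = 4094 ÷ 23 = 178 mm.
T = 642 − 2·178 = 286 mm, which satisfies the 261 mm minimum.
Treads = 23 − 1 = 22; going = 22 × 286 = 6292 mm.
Add landings: 6292 + 1488 + 1229 = 9009 mm.

9009 mm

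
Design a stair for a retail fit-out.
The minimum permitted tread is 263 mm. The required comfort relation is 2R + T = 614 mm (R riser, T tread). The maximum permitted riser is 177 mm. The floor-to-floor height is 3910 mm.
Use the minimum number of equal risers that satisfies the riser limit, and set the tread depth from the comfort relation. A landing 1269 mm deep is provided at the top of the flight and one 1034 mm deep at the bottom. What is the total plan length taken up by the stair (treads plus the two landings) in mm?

8331 mm

3910 / 177 = 22.090 → round up to 23 risers.
Riser R = 3910 / 23 = 170 mm, within the 177 mm limit.
T = 614 − 2·170 = 274 mm, which satisfies the 263 mm minimum.
Treads = 23 − 1 = 22; going = 22 × 274 = 6028 mm.
Add landings: 6028 + 1269 + 1034 = 8331 mm.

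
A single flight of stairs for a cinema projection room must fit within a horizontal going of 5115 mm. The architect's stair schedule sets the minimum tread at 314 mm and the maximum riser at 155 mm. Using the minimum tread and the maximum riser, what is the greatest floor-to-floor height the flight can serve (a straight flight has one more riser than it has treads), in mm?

2635 mm

Treads that fit: ⌊5115 / 314⌋ = 16.
Risers = treads + 1 = 17.
Maximum height = 17 × 155 = 2635 mm.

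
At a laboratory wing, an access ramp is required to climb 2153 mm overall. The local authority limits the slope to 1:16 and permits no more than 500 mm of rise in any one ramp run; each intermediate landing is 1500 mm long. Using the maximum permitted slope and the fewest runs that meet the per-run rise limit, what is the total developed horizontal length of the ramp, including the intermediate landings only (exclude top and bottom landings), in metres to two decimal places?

40.45 m

At most 500 each: 2153/500 = 4.31, giving 5 ramp runs. That means 4 intermediate landings.
Ramp run (horizontal) at 1:16: 2153 × 16 = 34448 mm.
Intermediate landings: 4 × 1500 = 6000 mm.
Total developed length = 34448 + 6000 = 40448 mm.
= 40.45 m.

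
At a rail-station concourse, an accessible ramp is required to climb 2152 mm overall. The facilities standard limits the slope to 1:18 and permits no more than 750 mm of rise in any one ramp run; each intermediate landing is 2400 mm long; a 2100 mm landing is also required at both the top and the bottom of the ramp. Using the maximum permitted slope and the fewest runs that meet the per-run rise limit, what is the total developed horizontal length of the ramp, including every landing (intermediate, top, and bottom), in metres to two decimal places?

2152 / 750 = 2.87, so 3 ramp runs are needed. That means 2 intermediate landings.
Ramp run (horizontal) at 1:18: 2152 × 18 = 38736 mm.
2 intermediate landings contribute 2 × 2400 = 4800 mm.
Top and bottom landings: 2 × 2100 = 4200 mm.
Total = 38736 + 4800 + 4200 = 47736 mm.
= 47.74 m.

47.74 m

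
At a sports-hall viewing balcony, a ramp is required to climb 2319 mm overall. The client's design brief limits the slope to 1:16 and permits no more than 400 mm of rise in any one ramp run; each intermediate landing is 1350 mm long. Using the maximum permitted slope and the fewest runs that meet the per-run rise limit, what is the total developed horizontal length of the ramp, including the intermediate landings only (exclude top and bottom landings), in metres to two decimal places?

43.85 m

At most 400 each: 2319/400 = 5.80, giving 6 ramp runs. That means 5 intermediate landings.
Ramp run (horizontal) at 1:16: 2319 × 16 = 37104 mm.
5 intermediate landings contribute 5 × 1350 = 6750 mm.
Total developed length = 37104 + 6750 = 43854 mm.
= 43.85 m.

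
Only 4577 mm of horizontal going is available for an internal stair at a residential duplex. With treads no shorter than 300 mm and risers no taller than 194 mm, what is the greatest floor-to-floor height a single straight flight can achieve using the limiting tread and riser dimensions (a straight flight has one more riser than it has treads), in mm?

3104 mm

Treads that fit: ⌊4577 / 300⌋ = 15.
Risers = treads + 1 = 16.
Maximum height = 16 × 194 = 3104 mm.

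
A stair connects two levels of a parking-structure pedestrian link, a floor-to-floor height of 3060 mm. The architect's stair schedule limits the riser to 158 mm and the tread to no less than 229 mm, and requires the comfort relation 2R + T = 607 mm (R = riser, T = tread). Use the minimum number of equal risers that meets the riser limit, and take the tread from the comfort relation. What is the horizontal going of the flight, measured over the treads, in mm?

5719 mm

⌈3060/158⌉ = 20 risers.
Each riser is 3060/20 = 153 mm (≤ 158 mm).
Tread T = 607 − 2 × 153 = 301 mm (≥ 229 mm).
20 risers give 19 treads; going = 19 × 301 = 5719 mm.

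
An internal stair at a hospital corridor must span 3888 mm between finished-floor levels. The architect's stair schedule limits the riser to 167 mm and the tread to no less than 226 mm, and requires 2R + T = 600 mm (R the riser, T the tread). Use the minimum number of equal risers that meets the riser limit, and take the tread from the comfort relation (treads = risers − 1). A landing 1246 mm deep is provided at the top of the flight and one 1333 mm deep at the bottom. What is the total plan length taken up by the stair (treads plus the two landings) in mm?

At most 167 each: 3888/167 = 23.28, giving 24 risers.
Riser R = 3888 / 24 = 162 mm, within the 167 mm limit.
Tread T = 600 − 2 × 162 = 276 mm (≥ 226 mm).
24 risers give 23 treads; going = 23 × 276 = 6348 mm.
Enclosure = 6348 + 1246 + 1333 = 8927 mm.

8927 mm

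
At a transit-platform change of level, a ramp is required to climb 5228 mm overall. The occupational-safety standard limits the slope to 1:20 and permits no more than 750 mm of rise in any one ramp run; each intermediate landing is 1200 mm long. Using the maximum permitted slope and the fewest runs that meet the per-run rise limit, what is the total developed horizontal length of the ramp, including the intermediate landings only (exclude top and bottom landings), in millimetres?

111760 mm

⌈5228/750⌉ = 7 ramp runs. That means 6 intermediate landings.
Horizontal run for 5228 mm of rise at 1:20 is 5228 × 20 = 104560 mm.
Intermediate landings: 6 × 1200 = 7200 mm.
Total developed length = 104560 + 7200 = 111760 mm.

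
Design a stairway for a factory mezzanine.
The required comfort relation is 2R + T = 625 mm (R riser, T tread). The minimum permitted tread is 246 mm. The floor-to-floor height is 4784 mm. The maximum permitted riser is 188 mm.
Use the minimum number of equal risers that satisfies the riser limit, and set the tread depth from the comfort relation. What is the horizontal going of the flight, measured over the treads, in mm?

⌈4784/188⌉ = 26 risers.
Each riser is 4784/26 = 184 mm (≤ 188 mm).
Tread T = 625 − 2 × 184 = 257 mm (≥ 246 mm).
26 risers give 25 treads; going = 25 × 257 = 6425 mm.

6425 mm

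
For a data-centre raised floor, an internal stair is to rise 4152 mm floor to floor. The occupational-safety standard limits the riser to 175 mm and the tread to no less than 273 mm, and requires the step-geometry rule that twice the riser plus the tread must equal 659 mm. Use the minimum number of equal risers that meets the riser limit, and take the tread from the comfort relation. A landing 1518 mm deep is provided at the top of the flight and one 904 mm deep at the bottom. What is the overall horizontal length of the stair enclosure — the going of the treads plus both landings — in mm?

4152 / 175 = 23.73, so 24 risers are needed.
R = 4152 ÷ 24 = 173 mm.
From 2R + T = 659: T = 659 − 346 = 313 mm.
Going = (24 − 1) × 313 = 7199 mm.
Enclosure = 7199 + 1518 + 904 = 9621 mm.

9621 mm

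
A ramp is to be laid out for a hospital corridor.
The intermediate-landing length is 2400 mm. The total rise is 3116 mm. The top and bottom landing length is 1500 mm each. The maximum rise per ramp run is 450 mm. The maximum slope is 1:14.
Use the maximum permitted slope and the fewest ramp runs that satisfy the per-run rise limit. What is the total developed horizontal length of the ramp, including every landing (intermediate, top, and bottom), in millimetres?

61024 mm

⌈3116/450⌉ = 7 ramp runs. That means 6 intermediate landings.
Horizontal run for 3116 mm of rise at 1:14 is 3116 × 14 = 43624 mm.
Intermediate landings: 6 × 2400 = 14400 mm.
Top and bottom landings: 2 × 1500 = 3000 mm.
Total = 43624 + 14400 + 3000 = 61024 mm.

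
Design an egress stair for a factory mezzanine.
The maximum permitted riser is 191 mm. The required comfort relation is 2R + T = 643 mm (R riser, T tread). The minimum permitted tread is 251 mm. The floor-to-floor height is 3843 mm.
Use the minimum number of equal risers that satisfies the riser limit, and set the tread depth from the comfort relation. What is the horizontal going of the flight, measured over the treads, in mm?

5540 mm

3843 / 191 = 20.12, so 21 risers are needed.
Each riser is 3843/21 = 183 mm (≤ 191 mm).
From 2R + T = 643: T = 643 − 366 = 277 mm.
Treads = 21 − 1 = 20; going = 20 × 277 = 5540 mm.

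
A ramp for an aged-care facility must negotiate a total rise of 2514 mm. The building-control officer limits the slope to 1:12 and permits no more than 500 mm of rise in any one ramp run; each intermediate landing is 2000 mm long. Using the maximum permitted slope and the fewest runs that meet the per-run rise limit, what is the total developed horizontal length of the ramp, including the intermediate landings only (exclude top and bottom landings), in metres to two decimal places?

⌈2514/500⌉ = 6 ramp runs. That means 5 intermediate landings.
Ramp run (horizontal) at 1:12: 2514 × 12 = 30168 mm.
5 intermediate landings contribute 5 × 2000 = 10000 mm.
Developed length = 30168 + 10000 = 40168 mm.
= 40.17 m.

40.17 m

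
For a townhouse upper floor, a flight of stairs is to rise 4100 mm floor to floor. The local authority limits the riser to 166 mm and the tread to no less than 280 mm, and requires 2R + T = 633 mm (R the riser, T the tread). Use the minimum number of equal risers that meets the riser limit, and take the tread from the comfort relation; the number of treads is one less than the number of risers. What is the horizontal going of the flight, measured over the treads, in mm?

7320 mm

4100 / 166 = 24.70, so 25 risers are needed.
Riser R = 4100 / 25 = 164 mm, within the 166 mm limit.
Tread T = 633 − 2 × 164 = 305 mm (≥ 280 mm).
Treads = 25 − 1 = 24; going = 24 × 305 = 7320 mm.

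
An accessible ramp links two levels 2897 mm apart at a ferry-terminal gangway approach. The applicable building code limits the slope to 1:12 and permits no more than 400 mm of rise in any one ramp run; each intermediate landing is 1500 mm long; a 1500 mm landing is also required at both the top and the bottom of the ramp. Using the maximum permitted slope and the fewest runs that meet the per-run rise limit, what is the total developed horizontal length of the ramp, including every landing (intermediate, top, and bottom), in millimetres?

2897 / 400 = 7.24, so 8 ramp runs are needed. That means 7 intermediate landings.
Ramp run (horizontal) at 1:12: 2897 × 12 = 34764 mm.
Intermediate landings: 7 × 1500 = 10500 mm.
Top and bottom landings: 2 × 1500 = 3000 mm.
Total = 34764 + 10500 + 3000 = 48264 mm.

48264 mm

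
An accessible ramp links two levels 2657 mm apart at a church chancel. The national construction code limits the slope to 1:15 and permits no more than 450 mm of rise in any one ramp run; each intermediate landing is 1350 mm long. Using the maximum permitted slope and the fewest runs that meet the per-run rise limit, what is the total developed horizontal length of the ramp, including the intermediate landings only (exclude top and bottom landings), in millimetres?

46605 mm

At most 450 each: 2657/450 = 5.90, giving 6 ramp runs. That means 5 intermediate landings.
Ramp run (horizontal) at 1:15: 2657 × 15 = 39855 mm.
Intermediate landings: 5 × 1350 = 6750 mm.
Total developed length = 39855 + 6750 = 46605 mm.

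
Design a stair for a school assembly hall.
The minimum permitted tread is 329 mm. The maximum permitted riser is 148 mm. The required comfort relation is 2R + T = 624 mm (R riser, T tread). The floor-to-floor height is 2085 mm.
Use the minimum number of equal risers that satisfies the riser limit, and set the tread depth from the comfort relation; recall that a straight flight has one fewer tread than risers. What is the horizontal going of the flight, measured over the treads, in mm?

⌈2085/148⌉ = 15 risers.
Riser R = 2085 / 15 = 139 mm, within the 148 mm limit.
From 2R + T = 624: T = 624 − 278 = 346 mm.
Going = (15 − 1) × 346 = 4844 mm.

4844 mm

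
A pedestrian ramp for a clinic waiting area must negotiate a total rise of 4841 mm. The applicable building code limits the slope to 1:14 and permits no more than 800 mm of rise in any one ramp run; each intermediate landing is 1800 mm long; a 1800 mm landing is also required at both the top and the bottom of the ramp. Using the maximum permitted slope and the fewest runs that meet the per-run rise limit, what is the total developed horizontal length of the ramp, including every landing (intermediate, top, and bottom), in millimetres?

⌈4841/800⌉ = 7 ramp runs. That means 6 intermediate landings.
Horizontal run for 4841 mm of rise at 1:14 is 4841 × 14 = 67774 mm.
6 intermediate landings contribute 6 × 1800 = 10800 mm.
Top and bottom landings: 2 × 1800 = 3600 mm.
Total = 67774 + 10800 + 3600 = 82174 mm.

82174 mm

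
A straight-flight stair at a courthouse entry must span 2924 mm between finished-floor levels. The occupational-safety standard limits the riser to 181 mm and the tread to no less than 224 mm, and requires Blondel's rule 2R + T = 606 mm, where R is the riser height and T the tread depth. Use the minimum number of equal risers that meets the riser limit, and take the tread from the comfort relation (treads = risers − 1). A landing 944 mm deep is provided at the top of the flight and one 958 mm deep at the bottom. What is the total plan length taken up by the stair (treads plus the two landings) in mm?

2924 / 181 = 16.15, so 17 risers are needed.
Each riser is 2924/17 = 172 mm (≤ 181 mm).
From 2R + T = 606: T = 606 − 344 = 262 mm.
17 risers give 16 treads; going = 16 × 262 = 4192 mm.
Enclosure = 4192 + 944 + 958 = 6094 mm.

6094 mm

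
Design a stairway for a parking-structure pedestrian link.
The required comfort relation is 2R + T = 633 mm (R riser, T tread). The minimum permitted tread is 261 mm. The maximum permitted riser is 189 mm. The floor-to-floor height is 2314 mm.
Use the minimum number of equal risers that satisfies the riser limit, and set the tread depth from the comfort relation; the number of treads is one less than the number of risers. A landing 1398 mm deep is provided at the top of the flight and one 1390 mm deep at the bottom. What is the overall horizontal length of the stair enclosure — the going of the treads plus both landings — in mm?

⌈2314/189⌉ = 13 risers.
Each riser is 2314/13 = 178 mm (≤ 189 mm).
Tread T = 633 − 2 × 178 = 277 mm (≥ 261 mm).
Treads = 13 − 1 = 12; going = 12 × 277 = 3324 mm.
Enclosure = 3324 + 1398 + 1390 = 6112 mm.

6112 mm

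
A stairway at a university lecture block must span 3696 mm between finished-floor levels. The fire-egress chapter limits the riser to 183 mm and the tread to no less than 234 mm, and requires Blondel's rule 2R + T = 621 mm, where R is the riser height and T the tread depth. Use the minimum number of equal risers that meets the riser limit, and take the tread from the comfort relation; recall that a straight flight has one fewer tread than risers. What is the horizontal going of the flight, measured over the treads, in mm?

3696 / 183 = 20.197 → round up to 21 risers.
Riser R = 3696 / 21 = 176 mm, within the 183 mm limit.
Tread T = 621 − 2 × 176 = 269 mm (≥ 234 mm).
21 risers give 20 treads; going = 20 × 269 = 5380 mm.

5380 mm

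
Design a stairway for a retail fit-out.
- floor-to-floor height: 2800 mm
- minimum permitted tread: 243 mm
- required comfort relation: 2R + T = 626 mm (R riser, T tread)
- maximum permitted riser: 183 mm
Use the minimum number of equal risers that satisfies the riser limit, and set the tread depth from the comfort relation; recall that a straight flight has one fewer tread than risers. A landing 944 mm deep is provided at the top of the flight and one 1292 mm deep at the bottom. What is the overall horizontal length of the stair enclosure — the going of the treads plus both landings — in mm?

2800 / 183 = 15.30, so 16 risers are needed.
R = 2800 ÷ 16 = 175 mm.
T = 626 − 2·175 = 276 mm, which satisfies the 243 mm minimum.
Treads = 16 − 1 = 15; going = 15 × 276 = 4140 mm.
Add landings: 4140 + 944 + 1292 = 6376 mm.

6376 mm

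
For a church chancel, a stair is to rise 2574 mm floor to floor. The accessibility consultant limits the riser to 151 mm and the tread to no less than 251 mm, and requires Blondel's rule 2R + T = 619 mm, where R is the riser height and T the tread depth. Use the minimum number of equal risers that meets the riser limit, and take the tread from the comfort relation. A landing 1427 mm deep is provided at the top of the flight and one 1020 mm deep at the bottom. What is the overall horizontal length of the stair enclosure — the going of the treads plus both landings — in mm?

2574 / 151 = 17.046 → round up to 18 risers.
Each riser is 2574/18 = 143 mm (≤ 151 mm).
Tread T = 619 − 2 × 143 = 333 mm (≥ 251 mm).
Treads = 18 − 1 = 17; going = 17 × 333 = 5661 mm.
Enclosure = 5661 + 1427 + 1020 = 8108 mm.

8108 mm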